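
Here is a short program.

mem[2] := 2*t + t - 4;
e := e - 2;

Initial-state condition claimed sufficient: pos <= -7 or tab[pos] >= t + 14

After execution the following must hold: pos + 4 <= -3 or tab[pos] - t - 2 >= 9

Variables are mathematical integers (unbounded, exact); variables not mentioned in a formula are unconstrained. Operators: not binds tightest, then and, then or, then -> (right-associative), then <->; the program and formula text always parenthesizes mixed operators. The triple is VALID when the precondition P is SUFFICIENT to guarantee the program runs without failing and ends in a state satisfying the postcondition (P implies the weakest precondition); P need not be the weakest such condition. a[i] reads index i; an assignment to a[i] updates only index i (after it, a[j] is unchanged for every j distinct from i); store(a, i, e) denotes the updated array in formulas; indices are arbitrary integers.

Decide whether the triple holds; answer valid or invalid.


Working backward. After the program, the postcondition pos + 4 <= -3 or tab[pos] - t - 2 >= 9 must hold; in canonical form it is pos <= -7 or tab[pos] >= t + 11.
Before e := e - 2: pos <= -7 or tab[pos] >= t + 11
Before mem[2] := 2*t + t - 4: pos <= -7 or tab[pos] >= t + 11
The weakest precondition is pos <= -7 or tab[pos] >= t + 11.
Check whether pos <= -7 or tab[pos] >= t + 14 implies it.
Every state satisfying the precondition satisfies the weakest precondition: the implication holds.
Answer: valid


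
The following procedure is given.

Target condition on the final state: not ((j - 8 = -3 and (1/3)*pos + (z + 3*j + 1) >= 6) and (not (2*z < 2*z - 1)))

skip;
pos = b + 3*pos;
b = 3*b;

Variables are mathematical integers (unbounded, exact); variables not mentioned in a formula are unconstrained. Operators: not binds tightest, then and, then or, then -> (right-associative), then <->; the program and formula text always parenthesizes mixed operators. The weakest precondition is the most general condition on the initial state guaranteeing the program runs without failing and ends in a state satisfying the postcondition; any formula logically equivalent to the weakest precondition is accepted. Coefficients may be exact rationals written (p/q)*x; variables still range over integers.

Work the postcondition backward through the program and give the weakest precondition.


Working backward. After the program, the postcondition not ((j - 8 = -3 and (1/3)*pos + (z + 3*j + 1) >= 6) and (not (2*z < 2*z - 1))) must hold; in canonical form it is not (j = 5 and 3*j + (1/3)*pos + z >= 5).
Before b := 3*b: not (j = 5 and 3*j + (1/3)*pos + z >= 5)
Before pos := b + 3*pos: not (j = 5 and (1/3)*b + 3*j + pos + z >= 5)
Before skip: not (j = 5 and (1/3)*b + 3*j + pos + z >= 5)
Answer: WP = not (j = 5 and (1/3)*b + 3*j + pos + z >= 5)


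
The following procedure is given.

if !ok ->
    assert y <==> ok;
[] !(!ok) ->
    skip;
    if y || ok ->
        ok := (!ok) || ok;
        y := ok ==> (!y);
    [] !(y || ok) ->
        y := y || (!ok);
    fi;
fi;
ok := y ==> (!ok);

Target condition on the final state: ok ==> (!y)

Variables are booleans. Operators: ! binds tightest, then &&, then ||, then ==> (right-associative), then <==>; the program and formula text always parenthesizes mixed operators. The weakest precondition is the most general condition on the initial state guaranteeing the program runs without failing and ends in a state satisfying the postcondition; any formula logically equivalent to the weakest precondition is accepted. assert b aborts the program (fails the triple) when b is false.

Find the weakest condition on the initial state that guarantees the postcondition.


Working backward. After the program, ok ==> (!y) must hold.
Before ok := y ==> (!ok): (y ==> (!ok)) ==> (!y)
Then branch requires (y <==> ok) && ((y ==> (!ok)) ==> (!y)); else branch requires (!(y || ok)) ==> (((y || (!ok)) ==> (!ok)) ==> (!(y || (!ok)))).
Before the if: ((!ok) ==> ((y <==> ok) && ((y ==> (!ok)) ==> (!y)))) && (ok ==> ((!(y || ok)) ==> (((y || (!ok)) ==> (!ok)) ==> (!(y || (!ok))))))
Answer: WP = ((!ok) ==> ((y <==> ok) && ((y ==> (!ok)) ==> (!y)))) && (ok ==> ((!(y || ok)) ==> (((y || (!ok)) ==> (!ok)) ==> (!(y || (!ok))))))


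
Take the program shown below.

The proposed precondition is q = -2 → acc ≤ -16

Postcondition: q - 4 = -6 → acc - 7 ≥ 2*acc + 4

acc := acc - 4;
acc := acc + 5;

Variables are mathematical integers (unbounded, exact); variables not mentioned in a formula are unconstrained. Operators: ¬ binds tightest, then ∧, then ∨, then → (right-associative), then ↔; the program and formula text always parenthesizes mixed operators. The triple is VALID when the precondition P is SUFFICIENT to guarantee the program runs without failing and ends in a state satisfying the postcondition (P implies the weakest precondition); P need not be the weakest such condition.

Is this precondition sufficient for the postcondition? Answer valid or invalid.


Working backward. After the program, the postcondition q - 4 = -6 → acc - 7 ≥ 2*acc + 4 must hold; in canonical form it is q = -2 → acc ≤ -11.
Before acc := acc + 5: q = -2 → acc ≤ -16
Before acc := acc - 4: q = -2 → acc ≤ -12
The weakest precondition is q = -2 → acc ≤ -12.
Check whether q = -2 → acc ≤ -16 implies it.
Every state satisfying the precondition satisfies the weakest precondition: the implication holds.
Answer: valid


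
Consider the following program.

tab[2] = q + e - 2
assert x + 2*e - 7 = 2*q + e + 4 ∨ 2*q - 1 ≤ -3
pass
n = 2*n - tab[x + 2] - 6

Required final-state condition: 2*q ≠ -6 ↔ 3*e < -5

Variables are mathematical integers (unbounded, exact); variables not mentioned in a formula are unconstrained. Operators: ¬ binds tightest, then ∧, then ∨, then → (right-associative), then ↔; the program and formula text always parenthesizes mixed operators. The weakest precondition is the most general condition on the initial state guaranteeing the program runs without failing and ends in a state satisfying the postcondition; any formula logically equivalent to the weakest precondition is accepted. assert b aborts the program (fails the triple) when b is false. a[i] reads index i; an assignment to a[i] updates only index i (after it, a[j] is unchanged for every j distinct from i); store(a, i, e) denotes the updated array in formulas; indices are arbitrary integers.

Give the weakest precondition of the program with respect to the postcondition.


Working backward. After the program, 2*q ≠ -6 ↔ 3*e < -5 must hold.
Before n := 2*n - tab[x + 2] - 6: 2*q ≠ -6 ↔ 3*e < -5
Before skip: 2*q ≠ -6 ↔ 3*e < -5
Before assert x + 2*e - 7 = 2*q + e + 4 ∨ 2*q - 1 ≤ -3: (e + x = 2*q + 11 ∨ 2*q ≤ -2) ∧ (2*q ≠ -6 ↔ 3*e < -5)
Before tab[2] := q + e - 2: (e + x = 2*q + 11 ∨ 2*q ≤ -2) ∧ (2*q ≠ -6 ↔ 3*e < -5)
Answer: WP = (e + x = 2*q + 11 ∨ 2*q ≤ -2) ∧ (2*q ≠ -6 ↔ 3*e < -5)


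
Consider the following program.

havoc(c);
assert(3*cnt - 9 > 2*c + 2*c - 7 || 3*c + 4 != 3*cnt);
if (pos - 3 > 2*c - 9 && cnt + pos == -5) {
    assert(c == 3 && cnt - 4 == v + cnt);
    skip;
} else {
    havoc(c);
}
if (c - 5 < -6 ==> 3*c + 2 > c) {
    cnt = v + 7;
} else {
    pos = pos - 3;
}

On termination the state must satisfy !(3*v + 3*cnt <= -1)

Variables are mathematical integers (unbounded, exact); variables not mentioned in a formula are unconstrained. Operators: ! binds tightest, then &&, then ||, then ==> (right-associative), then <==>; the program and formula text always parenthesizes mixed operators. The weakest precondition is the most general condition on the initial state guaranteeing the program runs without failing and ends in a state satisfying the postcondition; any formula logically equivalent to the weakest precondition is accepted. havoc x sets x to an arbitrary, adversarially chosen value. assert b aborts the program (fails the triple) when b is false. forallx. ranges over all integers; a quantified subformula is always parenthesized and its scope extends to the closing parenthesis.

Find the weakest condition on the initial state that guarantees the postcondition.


Working backward. After the program, the postcondition !(3*v + 3*cnt <= -1) must hold; in canonical form it is !(3*cnt + 3*v <= -1).
Then branch requires !(6*v <= -22); else branch requires !(3*cnt + 3*v <= -1).
Before the if: ((c < -1 ==> 2*c > -2) ==> (!(6*v <= -22))) && ((!(c < -1 ==> 2*c > -2)) ==> (!(3*cnt + 3*v <= -1)))
Then branch requires c == 3 && v == -4 && ((c < -1 ==> 2*c > -2) ==> (!(6*v <= -22))) && ((!(c < -1 ==> 2*c > -2)) ==> (!(3*cnt + 3*v <= -1))); else branch requires forall c_1. (((c_1 < -1 ==> 2*c_1 > -2) ==> (!(6*v <= -22))) && ((!(c_1 < -1 ==> 2*c_1 > -2)) ==> (!(3*cnt + 3*v <= -1)))).
Before the if: ((pos > 2*c - 6 && cnt + pos == -5) ==> (c == 3 && v == -4 && ((c < -1 ==> 2*c > -2) ==> (!(6*v <= -22))) && ((!(c < -1 ==> 2*c > -2)) ==> (!(3*cnt + 3*v <= -1))))) && ((!(pos > 2*c - 6 && cnt + pos == -5)) ==> (forall c_1. (((c_1 < -1 ==> 2*c_1 > -2) ==> (!(6*v <= -22))) && ((!(c_1 < -1 ==> 2*c_1 > -2)) ==> (!(3*cnt + 3*v <= -1))))))
Before assert 3*cnt - 9 > 2*c + 2*c - 7 || 3*c + 4 != 3*cnt: (3*cnt > 4*c + 2 || 3*c != 3*cnt - 4) && ((pos > 2*c - 6 && cnt + pos == -5) ==> (c == 3 && v == -4 && ((c < -1 ==> 2*c > -2) ==> (!(6*v <= -22))) && ((!(c < -1 ==> 2*c > -2)) ==> (!(3*cnt + 3*v <= -1))))) && ((!(pos > 2*c - 6 && cnt + pos == -5)) ==> (forall c_1. (((c_1 < -1 ==> 2*c_1 > -2) ==> (!(6*v <= -22))) && ((!(c_1 < -1 ==> 2*c_1 > -2)) ==> (!(3*cnt + 3*v <= -1))))))
Before havoc c: forall c_2. ((3*cnt > 4*c_2 + 2 || 3*c_2 != 3*cnt - 4) && ((pos > 2*c_2 - 6 && cnt + pos == -5) ==> (c_2 == 3 && v == -4 && ((c_2 < -1 ==> 2*c_2 > -2) ==> (!(6*v <= -22))) && ((!(c_2 < -1 ==> 2*c_2 > -2)) ==> (!(3*cnt + 3*v <= -1))))) && ((!(pos > 2*c_2 - 6 && cnt + pos == -5)) ==> (forall c_1. (((c_1 < -1 ==> 2*c_1 > -2) ==> (!(6*v <= -22))) && ((!(c_1 < -1 ==> 2*c_1 > -2)) ==> (!(3*cnt + 3*v <= -1)))))))
Answer: WP = forall c_2. ((3*cnt > 4*c_2 + 2 || 3*c_2 != 3*cnt - 4) && ((pos > 2*c_2 - 6 && cnt + pos == -5) ==> (c_2 == 3 && v == -4 && ((c_2 < -1 ==> 2*c_2 > -2) ==> (!(6*v <= -22))) && ((!(c_2 < -1 ==> 2*c_2 > -2)) ==> (!(3*cnt + 3*v <= -1))))) && ((!(pos > 2*c_2 - 6 && cnt + pos == -5)) ==> (forall c_1. (((c_1 < -1 ==> 2*c_1 > -2) ==> (!(6*v <= -22))) && ((!(c_1 < -1 ==> 2*c_1 > -2)) ==> (!(3*cnt + 3*v <= -1)))))))


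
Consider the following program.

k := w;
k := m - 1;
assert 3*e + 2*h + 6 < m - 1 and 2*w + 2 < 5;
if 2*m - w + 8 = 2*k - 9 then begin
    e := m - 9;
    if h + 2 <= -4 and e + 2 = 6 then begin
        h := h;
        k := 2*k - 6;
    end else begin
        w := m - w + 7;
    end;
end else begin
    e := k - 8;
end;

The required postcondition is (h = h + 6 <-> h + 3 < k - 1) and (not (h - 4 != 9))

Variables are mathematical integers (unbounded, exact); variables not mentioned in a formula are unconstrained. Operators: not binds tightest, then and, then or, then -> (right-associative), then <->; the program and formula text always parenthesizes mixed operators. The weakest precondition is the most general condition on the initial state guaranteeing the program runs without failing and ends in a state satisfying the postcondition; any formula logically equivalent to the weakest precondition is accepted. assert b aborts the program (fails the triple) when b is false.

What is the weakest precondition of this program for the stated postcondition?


Working backward. After the program, the postcondition (h = h + 6 <-> h + 3 < k - 1) and (not (h - 4 != 9)) must hold; in canonical form it is (not (h < k - 4)) and (not (h != 13)).
Then branch requires ((h <= -6 and m = 13) -> ((not (h < 2*k - 10)) and (not (h != 13)))) and ((not (h <= -6 and m = 13)) -> ((not (h < k - 4)) and (not (h != 13)))); else branch requires (not (h < k - 4)) and (not (h != 13)).
Before the if: (2*m = 2*k + w - 17 -> (((h <= -6 and m = 13) -> ((not (h < 2*k - 10)) and (not (h != 13)))) and ((not (h <= -6 and m = 13)) -> ((not (h < k - 4)) and (not (h != 13)))))) and ((not (2*m = 2*k + w - 17)) -> ((not (h < k - 4)) and (not (h != 13))))
Before assert 3*e + 2*h + 6 < m - 1 and 2*w + 2 < 5: 3*e + 2*h < m - 7 and 2*w < 3 and (2*m = 2*k + w - 17 -> (((h <= -6 and m = 13) -> ((not (h < 2*k - 10)) and (not (h != 13)))) and ((not (h <= -6 and m = 13)) -> ((not (h < k - 4)) and (not (h != 13)))))) and ((not (2*m = 2*k + w - 17)) -> ((not (h < k - 4)) and (not (h != 13))))
Before k := m - 1: 3*e + 2*h < m - 7 and 2*w < 3 and (w = 19 -> (((h <= -6 and m = 13) -> ((not (h < 2*m - 12)) and (not (h != 13)))) and ((not (h <= -6 and m = 13)) -> ((not (h < m - 5)) and (not (h != 13)))))) and ((not (w = 19)) -> ((not (h < m - 5)) and (not (h != 13))))
Before k := w: 3*e + 2*h < m - 7 and 2*w < 3 and (w = 19 -> (((h <= -6 and m = 13) -> ((not (h < 2*m - 12)) and (not (h != 13)))) and ((not (h <= -6 and m = 13)) -> ((not (h < m - 5)) and (not (h != 13)))))) and ((not (w = 19)) -> ((not (h < m - 5)) and (not (h != 13))))
Answer: WP = 3*e + 2*h < m - 7 and 2*w < 3 and (w = 19 -> (((h <= -6 and m = 13) -> ((not (h < 2*m - 12)) and (not (h != 13)))) and ((not (h <= -6 and m = 13)) -> ((not (h < m - 5)) and (not (h != 13)))))) and ((not (w = 19)) -> ((not (h < m - 5)) and (not (h != 13))))


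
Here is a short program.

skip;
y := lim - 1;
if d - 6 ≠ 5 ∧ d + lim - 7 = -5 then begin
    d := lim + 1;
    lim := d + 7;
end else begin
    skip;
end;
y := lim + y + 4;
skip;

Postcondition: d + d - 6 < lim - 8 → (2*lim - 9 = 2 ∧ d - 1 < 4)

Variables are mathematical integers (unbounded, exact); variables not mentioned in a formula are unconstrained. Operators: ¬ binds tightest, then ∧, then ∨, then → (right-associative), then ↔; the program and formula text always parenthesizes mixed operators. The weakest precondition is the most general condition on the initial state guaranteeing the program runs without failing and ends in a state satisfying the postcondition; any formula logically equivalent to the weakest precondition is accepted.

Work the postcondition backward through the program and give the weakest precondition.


Working backward. After the program, the postcondition d + d - 6 < lim - 8 → (2*lim - 9 = 2 ∧ d - 1 < 4) must hold; in canonical form it is 2*d < lim - 2 → (2*lim = 11 ∧ d < 5).
Before skip: 2*d < lim - 2 → (2*lim = 11 ∧ d < 5)
Before y := lim + y + 4: 2*d < lim - 2 → (2*lim = 11 ∧ d < 5)
Then branch requires lim < 4 → (2*lim = -5 ∧ lim < 4); else branch requires 2*d < lim - 2 → (2*lim = 11 ∧ d < 5).
Before the if: ((d ≠ 11 ∧ d + lim = 2) → (lim < 4 → (2*lim = -5 ∧ lim < 4))) ∧ ((¬(d ≠ 11 ∧ d + lim = 2)) → (2*d < lim - 2 → (2*lim = 11 ∧ d < 5)))
Before y := lim - 1: ((d ≠ 11 ∧ d + lim = 2) → (lim < 4 → (2*lim = -5 ∧ lim < 4))) ∧ ((¬(d ≠ 11 ∧ d + lim = 2)) → (2*d < lim - 2 → (2*lim = 11 ∧ d < 5)))
Before skip: ((d ≠ 11 ∧ d + lim = 2) → (lim < 4 → (2*lim = -5 ∧ lim < 4))) ∧ ((¬(d ≠ 11 ∧ d + lim = 2)) → (2*d < lim - 2 → (2*lim = 11 ∧ d < 5)))
Answer: WP = ((d ≠ 11 ∧ d + lim = 2) → (lim < 4 → (2*lim = -5 ∧ lim < 4))) ∧ ((¬(d ≠ 11 ∧ d + lim = 2)) → (2*d < lim - 2 → (2*lim = 11 ∧ d < 5)))


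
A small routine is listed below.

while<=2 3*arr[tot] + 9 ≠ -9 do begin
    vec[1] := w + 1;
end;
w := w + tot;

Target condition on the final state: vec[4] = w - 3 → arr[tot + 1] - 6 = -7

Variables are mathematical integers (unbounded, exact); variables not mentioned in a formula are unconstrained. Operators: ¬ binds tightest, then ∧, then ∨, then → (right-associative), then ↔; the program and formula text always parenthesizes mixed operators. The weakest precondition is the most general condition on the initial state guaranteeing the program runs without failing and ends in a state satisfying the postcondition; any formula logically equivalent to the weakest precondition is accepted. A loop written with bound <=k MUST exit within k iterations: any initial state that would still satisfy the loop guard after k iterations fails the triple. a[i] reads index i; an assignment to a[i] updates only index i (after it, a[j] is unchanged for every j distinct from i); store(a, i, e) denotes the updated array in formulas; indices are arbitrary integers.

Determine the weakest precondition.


Working backward. After the program, the postcondition vec[4] = w - 3 → arr[tot + 1] - 6 = -7 must hold; in canonical form it is vec[4] = w - 3 → arr[tot + 1] = -1.
Before w := w + tot: vec[4] = tot + w - 3 → arr[tot + 1] = -1
Before the loop (bound <=2), unroll the exhaustion recursion (WP_0 = exit-now case; WP_j = one more guarded iteration, up to j = 2):
  WP_0: (¬(3*arr[tot] ≠ -18)) ∧ (vec[4] = tot + w - 3 → arr[tot + 1] = -1)
  WP_1: (3*arr[tot] ≠ -18 → ((¬(3*arr[tot] ≠ -18)) ∧ (vec[4] = tot + w - 3 → arr[tot + 1] = -1))) ∧ ((¬(3*arr[tot] ≠ -18)) → (vec[4] = tot + w - 3 → arr[tot + 1] = -1))
  WP_2: (3*arr[tot] ≠ -18 → ((3*arr[tot] ≠ -18 → ((¬(3*arr[tot] ≠ -18)) ∧ (vec[4] = tot + w - 3 → arr[tot + 1] = -1))) ∧ ((¬(3*arr[tot] ≠ -18)) → (vec[4] = tot + w - 3 → arr[tot + 1] = -1)))) ∧ ((¬(3*arr[tot] ≠ -18)) → (vec[4] = tot + w - 3 → arr[tot + 1] = -1))
So before the loop: (3*arr[tot] ≠ -18 → ((3*arr[tot] ≠ -18 → ((¬(3*arr[tot] ≠ -18)) ∧ (vec[4] = tot + w - 3 → arr[tot + 1] = -1))) ∧ ((¬(3*arr[tot] ≠ -18)) → (vec[4] = tot + w - 3 → arr[tot + 1] = -1)))) ∧ ((¬(3*arr[tot] ≠ -18)) → (vec[4] = tot + w - 3 → arr[tot + 1] = -1))
Answer: WP = (3*arr[tot] ≠ -18 → ((3*arr[tot] ≠ -18 → ((¬(3*arr[tot] ≠ -18)) ∧ (vec[4] = tot + w - 3 → arr[tot + 1] = -1))) ∧ ((¬(3*arr[tot] ≠ -18)) → (vec[4] = tot + w - 3 → arr[tot + 1] = -1)))) ∧ ((¬(3*arr[tot] ≠ -18)) → (vec[4] = tot + w - 3 → arr[tot + 1] = -1))


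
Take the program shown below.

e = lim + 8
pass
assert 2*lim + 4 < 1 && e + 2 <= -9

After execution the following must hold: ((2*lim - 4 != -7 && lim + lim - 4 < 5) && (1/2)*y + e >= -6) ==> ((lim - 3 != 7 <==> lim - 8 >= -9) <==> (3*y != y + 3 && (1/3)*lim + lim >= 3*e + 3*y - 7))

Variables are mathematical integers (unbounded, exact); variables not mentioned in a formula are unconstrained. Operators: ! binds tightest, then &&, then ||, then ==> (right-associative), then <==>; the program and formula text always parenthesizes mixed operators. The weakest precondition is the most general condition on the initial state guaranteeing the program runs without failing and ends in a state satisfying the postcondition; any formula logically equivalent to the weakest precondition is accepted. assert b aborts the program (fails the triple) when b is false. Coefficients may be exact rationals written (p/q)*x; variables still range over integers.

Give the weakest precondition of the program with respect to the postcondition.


Working backward. After the program, the postcondition ((2*lim - 4 != -7 && lim + lim - 4 < 5) && (1/2)*y + e >= -6) ==> ((lim - 3 != 7 <==> lim - 8 >= -9) <==> (3*y != y + 3 && (1/3)*lim + lim >= 3*e + 3*y - 7)) must hold; in canonical form it is (2*lim != -3 && 2*lim < 9 && e + (1/2)*y >= -6) ==> ((lim != 10 <==> lim >= -1) <==> (2*y != 3 && (4/3)*lim >= 3*e + 3*y - 7)).
Before assert 2*lim + 4 < 1 && e + 2 <= -9: 2*lim < -3 && e <= -11 && ((2*lim != -3 && 2*lim < 9 && e + (1/2)*y >= -6) ==> ((lim != 10 <==> lim >= -1) <==> (2*y != 3 && (4/3)*lim >= 3*e + 3*y - 7)))
Before skip: 2*lim < -3 && e <= -11 && ((2*lim != -3 && 2*lim < 9 && e + (1/2)*y >= -6) ==> ((lim != 10 <==> lim >= -1) <==> (2*y != 3 && (4/3)*lim >= 3*e + 3*y - 7)))
Before e := lim + 8: 2*lim < -3 && lim <= -19 && ((2*lim != -3 && 2*lim < 9 && lim + (1/2)*y >= -14) ==> ((lim != 10 <==> lim >= -1) <==> (2*y != 3 && (5/3)*lim + 3*y <= -17)))
Answer: WP = 2*lim < -3 && lim <= -19 && ((2*lim != -3 && 2*lim < 9 && lim + (1/2)*y >= -14) ==> ((lim != 10 <==> lim >= -1) <==> (2*y != 3 && (5/3)*lim + 3*y <= -17)))


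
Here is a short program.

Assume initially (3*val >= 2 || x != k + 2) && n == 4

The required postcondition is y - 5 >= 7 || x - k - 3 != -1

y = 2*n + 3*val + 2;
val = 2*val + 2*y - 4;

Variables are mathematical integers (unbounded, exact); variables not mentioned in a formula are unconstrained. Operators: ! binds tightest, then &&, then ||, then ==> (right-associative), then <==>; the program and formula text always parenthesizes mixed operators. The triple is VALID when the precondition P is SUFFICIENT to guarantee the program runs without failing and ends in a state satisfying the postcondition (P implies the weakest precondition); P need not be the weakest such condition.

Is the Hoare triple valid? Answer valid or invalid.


Working backward. After the program, the postcondition y - 5 >= 7 || x - k - 3 != -1 must hold; in canonical form it is y >= 12 || x != k + 2.
Before val := 2*val + 2*y - 4: y >= 12 || x != k + 2
Before y := 2*n + 3*val + 2: 2*n + 3*val >= 10 || x != k + 2
The weakest precondition is 2*n + 3*val >= 10 || x != k + 2.
Check whether (3*val >= 2 || x != k + 2) && n == 4 implies it.
Every state satisfying the precondition satisfies the weakest precondition: the implication holds.
Answer: valid


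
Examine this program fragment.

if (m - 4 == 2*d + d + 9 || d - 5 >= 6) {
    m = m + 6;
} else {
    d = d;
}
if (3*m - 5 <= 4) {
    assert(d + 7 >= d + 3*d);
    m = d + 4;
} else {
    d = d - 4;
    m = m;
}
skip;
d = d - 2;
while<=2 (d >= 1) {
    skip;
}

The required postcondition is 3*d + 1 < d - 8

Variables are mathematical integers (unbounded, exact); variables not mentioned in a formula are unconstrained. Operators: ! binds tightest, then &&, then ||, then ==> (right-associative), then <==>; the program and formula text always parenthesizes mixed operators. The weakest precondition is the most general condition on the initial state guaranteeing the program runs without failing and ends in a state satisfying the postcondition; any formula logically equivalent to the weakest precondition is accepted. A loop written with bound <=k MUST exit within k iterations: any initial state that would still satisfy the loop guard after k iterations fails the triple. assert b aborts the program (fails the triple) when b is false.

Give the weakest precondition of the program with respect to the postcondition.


Working backward. After the program, the postcondition 3*d + 1 < d - 8 must hold; in canonical form it is 2*d < -9.
Before the loop (bound <=2), unroll the exhaustion recursion (WP_0 = exit-now case; WP_j = one more guarded iteration, up to j = 2):
  WP_0: (!(d >= 1)) && 2*d < -9
  WP_1: (d >= 1 ==> ((!(d >= 1)) && 2*d < -9)) && ((!(d >= 1)) ==> 2*d < -9)
  WP_2: (d >= 1 ==> ((d >= 1 ==> ((!(d >= 1)) && 2*d < -9)) && ((!(d >= 1)) ==> 2*d < -9))) && ((!(d >= 1)) ==> 2*d < -9)
So before the loop: (d >= 1 ==> ((d >= 1 ==> ((!(d >= 1)) && 2*d < -9)) && ((!(d >= 1)) ==> 2*d < -9))) && ((!(d >= 1)) ==> 2*d < -9)
Before d := d - 2: (d >= 3 ==> ((d >= 3 ==> ((!(d >= 3)) && 2*d < -5)) && ((!(d >= 3)) ==> 2*d < -5))) && ((!(d >= 3)) ==> 2*d < -5)
Before skip: (d >= 3 ==> ((d >= 3 ==> ((!(d >= 3)) && 2*d < -5)) && ((!(d >= 3)) ==> 2*d < -5))) && ((!(d >= 3)) ==> 2*d < -5)
Then branch requires 3*d <= 7 && (d >= 3 ==> ((d >= 3 ==> ((!(d >= 3)) && 2*d < -5)) && ((!(d >= 3)) ==> 2*d < -5))) && ((!(d >= 3)) ==> 2*d < -5); else branch requires (d >= 7 ==> ((d >= 7 ==> ((!(d >= 7)) && 2*d < 3)) && ((!(d >= 7)) ==> 2*d < 3))) && ((!(d >= 7)) ==> 2*d < 3).
Before the if: (3*m <= 9 ==> (3*d <= 7 && (d >= 3 ==> ((d >= 3 ==> ((!(d >= 3)) && 2*d < -5)) && ((!(d >= 3)) ==> 2*d < -5))) && ((!(d >= 3)) ==> 2*d < -5))) && ((!(3*m <= 9)) ==> ((d >= 7 ==> ((d >= 7 ==> ((!(d >= 7)) && 2*d < 3)) && ((!(d >= 7)) ==> 2*d < 3))) && ((!(d >= 7)) ==> 2*d < 3)))
Then branch requires (3*m <= -9 ==> (3*d <= 7 && (d >= 3 ==> ((d >= 3 ==> ((!(d >= 3)) && 2*d < -5)) && ((!(d >= 3)) ==> 2*d < -5))) && ((!(d >= 3)) ==> 2*d < -5))) && ((!(3*m <= -9)) ==> ((d >= 7 ==> ((d >= 7 ==> ((!(d >= 7)) && 2*d < 3)) && ((!(d >= 7)) ==> 2*d < 3))) && ((!(d >= 7)) ==> 2*d < 3))); else branch requires (3*m <= 9 ==> (3*d <= 7 && (d >= 3 ==> ((d >= 3 ==> ((!(d >= 3)) && 2*d < -5)) && ((!(d >= 3)) ==> 2*d < -5))) && ((!(d >= 3)) ==> 2*d < -5))) && ((!(3*m <= 9)) ==> ((d >= 7 ==> ((d >= 7 ==> ((!(d >= 7)) && 2*d < 3)) && ((!(d >= 7)) ==> 2*d < 3))) && ((!(d >= 7)) ==> 2*d < 3))).
Before the if: ((m == 3*d + 13 || d >= 11) ==> ((3*m <= -9 ==> (3*d <= 7 && (d >= 3 ==> ((d >= 3 ==> ((!(d >= 3)) && 2*d < -5)) && ((!(d >= 3)) ==> 2*d < -5))) && ((!(d >= 3)) ==> 2*d < -5))) && ((!(3*m <= -9)) ==> ((d >= 7 ==> ((d >= 7 ==> ((!(d >= 7)) && 2*d < 3)) && ((!(d >= 7)) ==> 2*d < 3))) && ((!(d >= 7)) ==> 2*d < 3))))) && ((!(m == 3*d + 13 || d >= 11)) ==> ((3*m <= 9 ==> (3*d <= 7 && (d >= 3 ==> ((d >= 3 ==> ((!(d >= 3)) && 2*d < -5)) && ((!(d >= 3)) ==> 2*d < -5))) && ((!(d >= 3)) ==> 2*d < -5))) && ((!(3*m <= 9)) ==> ((d >= 7 ==> ((d >= 7 ==> ((!(d >= 7)) && 2*d < 3)) && ((!(d >= 7)) ==> 2*d < 3))) && ((!(d >= 7)) ==> 2*d < 3)))))
Answer: WP = ((m == 3*d + 13 || d >= 11) ==> ((3*m <= -9 ==> (3*d <= 7 && (d >= 3 ==> ((d >= 3 ==> ((!(d >= 3)) && 2*d < -5)) && ((!(d >= 3)) ==> 2*d < -5))) && ((!(d >= 3)) ==> 2*d < -5))) && ((!(3*m <= -9)) ==> ((d >= 7 ==> ((d >= 7 ==> ((!(d >= 7)) && 2*d < 3)) && ((!(d >= 7)) ==> 2*d < 3))) && ((!(d >= 7)) ==> 2*d < 3))))) && ((!(m == 3*d + 13 || d >= 11)) ==> ((3*m <= 9 ==> (3*d <= 7 && (d >= 3 ==> ((d >= 3 ==> ((!(d >= 3)) && 2*d < -5)) && ((!(d >= 3)) ==> 2*d < -5))) && ((!(d >= 3)) ==> 2*d < -5))) && ((!(3*m <= 9)) ==> ((d >= 7 ==> ((d >= 7 ==> ((!(d >= 7)) && 2*d < 3)) && ((!(d >= 7)) ==> 2*d < 3))) && ((!(d >= 7)) ==> 2*d < 3)))))


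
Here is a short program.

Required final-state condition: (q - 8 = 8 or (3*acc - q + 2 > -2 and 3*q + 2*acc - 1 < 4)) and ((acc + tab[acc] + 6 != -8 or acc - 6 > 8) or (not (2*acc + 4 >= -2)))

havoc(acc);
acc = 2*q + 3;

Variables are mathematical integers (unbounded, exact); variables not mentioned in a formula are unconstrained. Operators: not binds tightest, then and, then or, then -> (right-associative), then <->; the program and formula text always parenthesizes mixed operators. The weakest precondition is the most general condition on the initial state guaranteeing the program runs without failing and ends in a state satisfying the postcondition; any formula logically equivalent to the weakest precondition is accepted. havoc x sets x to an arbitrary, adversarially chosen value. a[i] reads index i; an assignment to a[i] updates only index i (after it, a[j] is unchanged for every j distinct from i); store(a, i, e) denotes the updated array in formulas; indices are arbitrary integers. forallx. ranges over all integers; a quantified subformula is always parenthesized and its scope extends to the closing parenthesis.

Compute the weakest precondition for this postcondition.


Working backward. After the program, the postcondition (q - 8 = 8 or (3*acc - q + 2 > -2 and 3*q + 2*acc - 1 < 4)) and ((acc + tab[acc] + 6 != -8 or acc - 6 > 8) or (not (2*acc + 4 >= -2))) must hold; in canonical form it is (q = 16 or (3*acc > q - 4 and 2*acc + 3*q < 5)) and (tab[acc] + acc != -14 or acc > 14 or (not (2*acc >= -6))).
Before acc := 2*q + 3: (q = 16 or (5*q > -13 and 7*q < -1)) and (tab[2*q + 3] + 2*q != -17 or 2*q > 11 or (not (4*q >= -12)))
Before havoc acc: (q = 16 or (5*q > -13 and 7*q < -1)) and (tab[2*q + 3] + 2*q != -17 or 2*q > 11 or (not (4*q >= -12)))
Answer: WP = (q = 16 or (5*q > -13 and 7*q < -1)) and (tab[2*q + 3] + 2*q != -17 or 2*q > 11 or (not (4*q >= -12)))


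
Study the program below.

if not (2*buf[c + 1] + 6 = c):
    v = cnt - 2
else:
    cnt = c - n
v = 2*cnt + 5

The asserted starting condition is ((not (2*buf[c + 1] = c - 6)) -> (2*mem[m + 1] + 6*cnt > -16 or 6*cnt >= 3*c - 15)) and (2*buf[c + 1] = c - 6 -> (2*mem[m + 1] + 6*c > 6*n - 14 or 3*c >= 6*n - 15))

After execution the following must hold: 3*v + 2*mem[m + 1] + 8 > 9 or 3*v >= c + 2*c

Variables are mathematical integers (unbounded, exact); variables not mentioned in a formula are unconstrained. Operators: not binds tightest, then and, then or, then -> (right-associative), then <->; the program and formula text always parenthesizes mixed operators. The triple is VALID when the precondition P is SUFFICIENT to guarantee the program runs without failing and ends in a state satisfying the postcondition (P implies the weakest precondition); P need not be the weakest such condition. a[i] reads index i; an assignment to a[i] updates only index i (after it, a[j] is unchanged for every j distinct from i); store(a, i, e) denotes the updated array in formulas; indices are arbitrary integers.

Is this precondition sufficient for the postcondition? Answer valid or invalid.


Working backward. After the program, the postcondition 3*v + 2*mem[m + 1] + 8 > 9 or 3*v >= c + 2*c must hold; in canonical form it is 2*mem[m + 1] + 3*v > 1 or 3*v >= 3*c.
Before v := 2*cnt + 5: 2*mem[m + 1] + 6*cnt > -14 or 6*cnt >= 3*c - 15
Then branch requires 2*mem[m + 1] + 6*cnt > -14 or 6*cnt >= 3*c - 15; else branch requires 2*mem[m + 1] + 6*c > 6*n - 14 or 3*c >= 6*n - 15.
Before the if: ((not (2*buf[c + 1] = c - 6)) -> (2*mem[m + 1] + 6*cnt > -14 or 6*cnt >= 3*c - 15)) and (2*buf[c + 1] = c - 6 -> (2*mem[m + 1] + 6*c > 6*n - 14 or 3*c >= 6*n - 15))
The weakest precondition is ((not (2*buf[c + 1] = c - 6)) -> (2*mem[m + 1] + 6*cnt > -14 or 6*cnt >= 3*c - 15)) and (2*buf[c + 1] = c - 6 -> (2*mem[m + 1] + 6*c > 6*n - 14 or 3*c >= 6*n - 15)).
Check whether ((not (2*buf[c + 1] = c - 6)) -> (2*mem[m + 1] + 6*cnt > -16 or 6*cnt >= 3*c - 15)) and (2*buf[c + 1] = c - 6 -> (2*mem[m + 1] + 6*c > 6*n - 14 or 3*c >= 6*n - 15)) implies it.
Countermodel: at the initial state buf = {[0] = -4, [1] = -4, elsewhere -4}, c = 0, cnt = -3, m = -1, mem = {[0] = 2, [1] = 2, elsewhere 2}, n = 0, the precondition holds but the weakest precondition fails.
Answer: invalid


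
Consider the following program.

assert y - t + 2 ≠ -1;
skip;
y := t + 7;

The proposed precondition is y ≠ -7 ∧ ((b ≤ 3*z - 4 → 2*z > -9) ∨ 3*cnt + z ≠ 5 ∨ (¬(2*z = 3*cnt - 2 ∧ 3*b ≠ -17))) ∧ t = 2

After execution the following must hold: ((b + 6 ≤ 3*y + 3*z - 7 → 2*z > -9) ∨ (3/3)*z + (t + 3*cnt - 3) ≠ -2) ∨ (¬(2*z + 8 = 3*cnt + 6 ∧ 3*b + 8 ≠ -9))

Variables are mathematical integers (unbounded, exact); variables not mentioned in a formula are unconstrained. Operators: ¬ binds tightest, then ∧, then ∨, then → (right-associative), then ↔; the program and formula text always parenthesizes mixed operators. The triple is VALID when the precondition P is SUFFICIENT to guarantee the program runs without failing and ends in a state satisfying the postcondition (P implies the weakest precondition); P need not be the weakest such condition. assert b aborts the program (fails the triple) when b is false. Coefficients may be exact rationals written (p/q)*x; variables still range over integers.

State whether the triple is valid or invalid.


Working backward. After the program, the postcondition ((b + 6 ≤ 3*y + 3*z - 7 → 2*z > -9) ∨ (3/3)*z + (t + 3*cnt - 3) ≠ -2) ∨ (¬(2*z + 8 = 3*cnt + 6 ∧ 3*b + 8 ≠ -9)) must hold; in canonical form it is (b ≤ 3*y + 3*z - 13 → 2*z > -9) ∨ 3*cnt + t + z ≠ 1 ∨ (¬(2*z = 3*cnt - 2 ∧ 3*b ≠ -17)).
Before y := t + 7: (b ≤ 3*t + 3*z + 8 → 2*z > -9) ∨ 3*cnt + t + z ≠ 1 ∨ (¬(2*z = 3*cnt - 2 ∧ 3*b ≠ -17))
Before skip: (b ≤ 3*t + 3*z + 8 → 2*z > -9) ∨ 3*cnt + t + z ≠ 1 ∨ (¬(2*z = 3*cnt - 2 ∧ 3*b ≠ -17))
Before assert y - t + 2 ≠ -1: y ≠ t - 3 ∧ ((b ≤ 3*t + 3*z + 8 → 2*z > -9) ∨ 3*cnt + t + z ≠ 1 ∨ (¬(2*z = 3*cnt - 2 ∧ 3*b ≠ -17)))
The weakest precondition is y ≠ t - 3 ∧ ((b ≤ 3*t + 3*z + 8 → 2*z > -9) ∨ 3*cnt + t + z ≠ 1 ∨ (¬(2*z = 3*cnt - 2 ∧ 3*b ≠ -17))).
Check whether y ≠ -7 ∧ ((b ≤ 3*z - 4 → 2*z > -9) ∨ 3*cnt + z ≠ 5 ∨ (¬(2*z = 3*cnt - 2 ∧ 3*b ≠ -17))) ∧ t = 2 implies it.
Countermodel: at the initial state b = 18, cnt = -1, t = 2, y = -1, z = 1, the precondition holds but the weakest precondition fails.
Answer: invalid


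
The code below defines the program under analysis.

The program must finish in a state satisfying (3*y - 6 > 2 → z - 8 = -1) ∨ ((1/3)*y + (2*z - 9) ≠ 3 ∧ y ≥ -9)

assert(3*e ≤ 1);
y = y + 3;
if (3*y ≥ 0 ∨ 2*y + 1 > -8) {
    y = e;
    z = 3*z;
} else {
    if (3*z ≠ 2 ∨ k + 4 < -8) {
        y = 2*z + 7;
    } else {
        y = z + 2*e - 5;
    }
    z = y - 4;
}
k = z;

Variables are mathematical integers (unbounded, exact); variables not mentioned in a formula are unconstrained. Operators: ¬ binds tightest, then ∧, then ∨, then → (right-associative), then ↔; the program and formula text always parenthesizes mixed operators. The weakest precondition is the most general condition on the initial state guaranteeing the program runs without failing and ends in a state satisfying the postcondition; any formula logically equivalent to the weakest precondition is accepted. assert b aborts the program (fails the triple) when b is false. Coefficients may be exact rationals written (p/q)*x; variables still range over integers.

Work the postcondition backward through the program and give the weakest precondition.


Working backward. After the program, the postcondition (3*y - 6 > 2 → z - 8 = -1) ∨ ((1/3)*y + (2*z - 9) ≠ 3 ∧ y ≥ -9) must hold; in canonical form it is (3*y > 8 → z = 7) ∨ ((1/3)*y + 2*z ≠ 12 ∧ y ≥ -9).
Before k := z: (3*y > 8 → z = 7) ∨ ((1/3)*y + 2*z ≠ 12 ∧ y ≥ -9)
Then branch requires (3*e > 8 → 3*z = 7) ∨ ((1/3)*e + 6*z ≠ 12 ∧ e ≥ -9); else branch requires ((3*z ≠ 2 ∨ k < -12) → ((6*z > -13 → 2*z = 4) ∨ ((14/3)*z ≠ 11/3 ∧ 2*z ≥ -16))) ∧ ((¬(3*z ≠ 2 ∨ k < -12)) → ((6*e + 3*z > 23 → 2*e + z = 16) ∨ ((14/3)*e + (7/3)*z ≠ 95/3 ∧ 2*e + z ≥ -4))).
Before the if: ((3*y ≥ 0 ∨ 2*y > -9) → ((3*e > 8 → 3*z = 7) ∨ ((1/3)*e + 6*z ≠ 12 ∧ e ≥ -9))) ∧ ((¬(3*y ≥ 0 ∨ 2*y > -9)) → (((3*z ≠ 2 ∨ k < -12) → ((6*z > -13 → 2*z = 4) ∨ ((14/3)*z ≠ 11/3 ∧ 2*z ≥ -16))) ∧ ((¬(3*z ≠ 2 ∨ k < -12)) → ((6*e + 3*z > 23 → 2*e + z = 16) ∨ ((14/3)*e + (7/3)*z ≠ 95/3 ∧ 2*e + z ≥ -4)))))
Before y := y + 3: ((3*y ≥ -9 ∨ 2*y > -15) → ((3*e > 8 → 3*z = 7) ∨ ((1/3)*e + 6*z ≠ 12 ∧ e ≥ -9))) ∧ ((¬(3*y ≥ -9 ∨ 2*y > -15)) → (((3*z ≠ 2 ∨ k < -12) → ((6*z > -13 → 2*z = 4) ∨ ((14/3)*z ≠ 11/3 ∧ 2*z ≥ -16))) ∧ ((¬(3*z ≠ 2 ∨ k < -12)) → ((6*e + 3*z > 23 → 2*e + z = 16) ∨ ((14/3)*e + (7/3)*z ≠ 95/3 ∧ 2*e + z ≥ -4)))))
Before assert 3*e ≤ 1: 3*e ≤ 1 ∧ ((3*y ≥ -9 ∨ 2*y > -15) → ((3*e > 8 → 3*z = 7) ∨ ((1/3)*e + 6*z ≠ 12 ∧ e ≥ -9))) ∧ ((¬(3*y ≥ -9 ∨ 2*y > -15)) → (((3*z ≠ 2 ∨ k < -12) → ((6*z > -13 → 2*z = 4) ∨ ((14/3)*z ≠ 11/3 ∧ 2*z ≥ -16))) ∧ ((¬(3*z ≠ 2 ∨ k < -12)) → ((6*e + 3*z > 23 → 2*e + z = 16) ∨ ((14/3)*e + (7/3)*z ≠ 95/3 ∧ 2*e + z ≥ -4)))))
Answer: WP = 3*e ≤ 1 ∧ ((3*y ≥ -9 ∨ 2*y > -15) → ((3*e > 8 → 3*z = 7) ∨ ((1/3)*e + 6*z ≠ 12 ∧ e ≥ -9))) ∧ ((¬(3*y ≥ -9 ∨ 2*y > -15)) → (((3*z ≠ 2 ∨ k < -12) → ((6*z > -13 → 2*z = 4) ∨ ((14/3)*z ≠ 11/3 ∧ 2*z ≥ -16))) ∧ ((¬(3*z ≠ 2 ∨ k < -12)) → ((6*e + 3*z > 23 → 2*e + z = 16) ∨ ((14/3)*e + (7/3)*z ≠ 95/3 ∧ 2*e + z ≥ -4)))))


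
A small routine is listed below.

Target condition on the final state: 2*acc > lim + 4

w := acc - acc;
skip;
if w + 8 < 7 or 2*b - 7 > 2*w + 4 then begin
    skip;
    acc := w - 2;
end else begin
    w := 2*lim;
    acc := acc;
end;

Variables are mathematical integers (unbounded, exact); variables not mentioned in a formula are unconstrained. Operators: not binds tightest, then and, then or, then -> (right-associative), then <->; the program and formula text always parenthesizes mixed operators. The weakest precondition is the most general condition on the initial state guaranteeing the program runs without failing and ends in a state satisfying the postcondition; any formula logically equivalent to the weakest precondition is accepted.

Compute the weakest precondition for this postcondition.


Working backward. After the program, 2*acc > lim + 4 must hold.
Then branch requires 2*w > lim + 8; else branch requires 2*acc > lim + 4.
Before the if: ((w < -1 or 2*b > 2*w + 11) -> 2*w > lim + 8) and ((not (w < -1 or 2*b > 2*w + 11)) -> 2*acc > lim + 4)
Before skip: ((w < -1 or 2*b > 2*w + 11) -> 2*w > lim + 8) and ((not (w < -1 or 2*b > 2*w + 11)) -> 2*acc > lim + 4)
Before w := acc - acc: (2*b > 11 -> lim < -8) and ((not (2*b > 11)) -> 2*acc > lim + 4)
Answer: WP = (2*b > 11 -> lim < -8) and ((not (2*b > 11)) -> 2*acc > lim + 4)


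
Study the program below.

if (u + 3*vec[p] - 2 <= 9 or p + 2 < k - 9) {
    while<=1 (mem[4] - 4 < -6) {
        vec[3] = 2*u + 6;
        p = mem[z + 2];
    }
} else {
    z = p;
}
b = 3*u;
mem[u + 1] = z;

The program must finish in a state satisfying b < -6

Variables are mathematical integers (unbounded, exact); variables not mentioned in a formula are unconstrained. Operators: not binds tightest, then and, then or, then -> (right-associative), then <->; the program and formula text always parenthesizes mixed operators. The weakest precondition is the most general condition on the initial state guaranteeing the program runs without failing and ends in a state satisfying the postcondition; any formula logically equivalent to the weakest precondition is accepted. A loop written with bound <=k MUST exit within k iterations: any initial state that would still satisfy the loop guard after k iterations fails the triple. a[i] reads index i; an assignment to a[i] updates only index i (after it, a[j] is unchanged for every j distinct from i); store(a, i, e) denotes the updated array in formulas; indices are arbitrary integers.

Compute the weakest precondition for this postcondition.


Working backward. After the program, b < -6 must hold.
Before mem[u + 1] := z: b < -6
Before b := 3*u: 3*u < -6
Then branch requires (mem[4] < -2 -> ((not (mem[4] < -2)) and 3*u < -6)) and ((not (mem[4] < -2)) -> 3*u < -6); else branch requires 3*u < -6.
Before the if: ((3*vec[p] + u <= 11 or p < k - 11) -> ((mem[4] < -2 -> ((not (mem[4] < -2)) and 3*u < -6)) and ((not (mem[4] < -2)) -> 3*u < -6))) and ((not (3*vec[p] + u <= 11 or p < k - 11)) -> 3*u < -6)
Answer: WP = ((3*vec[p] + u <= 11 or p < k - 11) -> ((mem[4] < -2 -> ((not (mem[4] < -2)) and 3*u < -6)) and ((not (mem[4] < -2)) -> 3*u < -6))) and ((not (3*vec[p] + u <= 11 or p < k - 11)) -> 3*u < -6)


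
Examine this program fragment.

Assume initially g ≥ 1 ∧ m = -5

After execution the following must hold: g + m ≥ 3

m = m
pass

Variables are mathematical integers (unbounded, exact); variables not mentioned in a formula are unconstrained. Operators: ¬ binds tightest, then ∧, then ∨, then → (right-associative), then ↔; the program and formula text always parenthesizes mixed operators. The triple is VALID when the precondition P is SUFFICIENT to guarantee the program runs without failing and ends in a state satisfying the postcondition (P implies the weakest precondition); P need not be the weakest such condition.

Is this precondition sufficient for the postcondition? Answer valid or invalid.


Working backward. After the program, g + m ≥ 3 must hold.
Before skip: g + m ≥ 3
Before m := m: g + m ≥ 3
The weakest precondition is g + m ≥ 3.
Check whether g ≥ 1 ∧ m = -5 implies it.
Countermodel: at the initial state g = 1, m = -5, the precondition holds but the weakest precondition fails.
Answer: invalid


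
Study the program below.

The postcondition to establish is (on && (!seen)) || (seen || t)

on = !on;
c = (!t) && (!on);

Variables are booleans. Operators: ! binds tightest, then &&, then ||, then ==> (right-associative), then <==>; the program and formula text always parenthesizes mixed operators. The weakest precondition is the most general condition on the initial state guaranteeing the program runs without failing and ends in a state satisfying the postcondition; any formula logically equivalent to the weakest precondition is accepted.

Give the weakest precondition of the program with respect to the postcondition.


Working backward. After the program, the postcondition (on && (!seen)) || (seen || t) must hold; in canonical form it is (on && (!seen)) || seen || t.
Before c := (!t) && (!on): (on && (!seen)) || seen || t
Before on := !on: ((!on) && (!seen)) || seen || t
Answer: WP = ((!on) && (!seen)) || seen || t
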